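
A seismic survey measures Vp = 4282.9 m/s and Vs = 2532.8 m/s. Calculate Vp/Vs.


Vp/Vs = 4282.9 / 2532.8
= 1.691

1.691


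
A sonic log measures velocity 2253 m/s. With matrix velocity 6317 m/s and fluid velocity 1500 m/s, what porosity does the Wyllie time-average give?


1/V - 1/Vm = 1/2253 - 1/6317 = 0.00028555
1/Vf - 1/Vm = 1/1500 - 1/6317 = 0.00050836
phi = 0.00028555 / 0.00050836 = 0.5617

0.5617


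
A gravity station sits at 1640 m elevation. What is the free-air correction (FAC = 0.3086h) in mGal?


FAC = 0.3086 * h
= 0.3086 * 1640
= 506.104 mGal

506.104


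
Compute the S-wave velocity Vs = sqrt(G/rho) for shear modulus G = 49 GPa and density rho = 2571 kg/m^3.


Convert G to Pa: G = 49e9 Pa
Compute G/rho = 49e9 / 2571 = 19058732.0109
Vs = sqrt(19058732.0109) = 4365.63 m/s

4365.63


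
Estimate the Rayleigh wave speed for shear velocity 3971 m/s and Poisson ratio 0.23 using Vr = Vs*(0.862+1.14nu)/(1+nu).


Numerator factor = 0.862 + 1.14*0.23 = 1.1242
Denominator = 1 + 0.23 = 1.23
Vr = 3971 * 1.1242 / 1.23 = 3629.43 m/s

3629.43


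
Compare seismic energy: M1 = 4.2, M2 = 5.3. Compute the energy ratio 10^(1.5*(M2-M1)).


M2 - M1 = 5.3 - 4.2 = 1.1
1.5 * 1.1 = 1.65
ratio = 10^1.65 = 44.67

44.67


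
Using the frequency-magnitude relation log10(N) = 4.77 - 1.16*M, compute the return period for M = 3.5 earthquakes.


log10(N) = 4.77 - 1.16*3.5 = 0.71
N = 10^0.71 = 5.128614
T = 1/N = 1/5.128614 = 0.195 years

0.195


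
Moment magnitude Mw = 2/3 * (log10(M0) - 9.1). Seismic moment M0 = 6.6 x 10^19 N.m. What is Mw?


log10(M0) = log10(6.6 x 10^19) = 19.8195
Mw = 2/3 * (19.8195 - 9.1)
= 2/3 * 10.7195
= 7.15

7.15


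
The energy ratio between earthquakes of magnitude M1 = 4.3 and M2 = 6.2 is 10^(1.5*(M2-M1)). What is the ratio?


M2 - M1 = 6.2 - 4.3 = 1.9
1.5 * 1.9 = 2.85
ratio = 10^2.85 = 707.95

707.95


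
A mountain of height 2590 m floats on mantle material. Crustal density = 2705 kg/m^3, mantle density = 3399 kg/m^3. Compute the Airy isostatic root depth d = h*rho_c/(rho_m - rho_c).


rho_m - rho_c = 3399 - 2705 = 694
d = 2590 * 2705 / 694
= 7005950 / 694
= 10095.03 m

10095.03


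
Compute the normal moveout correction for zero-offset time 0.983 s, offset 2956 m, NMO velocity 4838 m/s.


x/Vnmo = 2956/4838 = 0.610996
(x/Vnmo)^2 = 0.373316
t0^2 = 0.966289
sqrt(0.966289 + 0.373316) = 1.157413
dt = 1.157413 - 0.983 = 0.174413

0.174413


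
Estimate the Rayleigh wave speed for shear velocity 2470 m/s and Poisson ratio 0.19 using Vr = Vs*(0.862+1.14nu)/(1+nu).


Numerator factor = 0.862 + 1.14*0.19 = 1.0786
Denominator = 1 + 0.19 = 1.19
Vr = 2470 * 1.0786 / 1.19 = 2238.77 m/s

2238.77


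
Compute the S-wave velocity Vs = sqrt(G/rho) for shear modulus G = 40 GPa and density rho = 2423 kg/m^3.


Convert G to Pa: G = 40e9 Pa
Compute G/rho = 40e9 / 2423 = 16508460.5861
Vs = sqrt(16508460.5861) = 4063.06 m/s

4063.06


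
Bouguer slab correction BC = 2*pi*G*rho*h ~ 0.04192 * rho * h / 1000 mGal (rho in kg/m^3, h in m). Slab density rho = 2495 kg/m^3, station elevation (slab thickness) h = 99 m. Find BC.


BC = 0.04192 * rho * h / 1000
= 0.04192 * 2495 * 99 / 1000
= 10.3544 mGal

10.3544


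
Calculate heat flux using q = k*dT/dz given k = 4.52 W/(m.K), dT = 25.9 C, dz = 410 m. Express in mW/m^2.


q = k * dT / dz * 1000
= 4.52 * 25.9 / 410 * 1000
= 0.285532 * 1000
= 285.5317 mW/m^2

285.5317


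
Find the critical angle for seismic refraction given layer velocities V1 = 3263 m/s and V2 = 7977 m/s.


V1/V2 = 3263/7977 = 0.409051
theta_c = arcsin(0.409051) = 24.1452 degrees

24.1452


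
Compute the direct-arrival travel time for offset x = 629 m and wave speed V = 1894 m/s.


t = x / V
= 629 / 1894
= 0.3321 s

0.3321


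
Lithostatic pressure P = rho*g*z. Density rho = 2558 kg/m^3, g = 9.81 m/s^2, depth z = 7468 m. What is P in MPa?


P = rho * g * z / 1e6
= 2558 * 9.81 * 7468 / 1e6
= 187401842.64 / 1e6
= 187.4018 MPa

187.4018


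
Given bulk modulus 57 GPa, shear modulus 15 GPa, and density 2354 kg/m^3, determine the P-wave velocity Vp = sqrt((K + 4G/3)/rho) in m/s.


First compute the effective modulus:
K + 4G/3 = 57e9 + 4*15e9/3 = 77000000000.0 Pa
Then divide by density:
77000000000.0 / 2354 = 32710280.3738 Pa/(kg/m^3)
Take the square root:
Vp = sqrt(32710280.3738) = 5719.29 m/s

5719.29


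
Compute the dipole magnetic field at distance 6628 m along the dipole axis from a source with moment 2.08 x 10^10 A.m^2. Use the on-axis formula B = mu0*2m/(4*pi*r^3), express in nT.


m = 2.08 x 10^10 = 20800000000 A.m^2
2m = 41600000000 A.m^2
r^3 = 6628^3 = 291170585152
B = (4pi*10^-7) * 41600000000 / (4*pi * 291170585152) * 1e9
= 52276.101756 / 3658957485019.86 * 1e9
= 14.2872 nT

14.2872


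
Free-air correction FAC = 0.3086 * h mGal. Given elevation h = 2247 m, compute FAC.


FAC = 0.3086 * h
= 0.3086 * 2247
= 693.4242 mGal

693.4242


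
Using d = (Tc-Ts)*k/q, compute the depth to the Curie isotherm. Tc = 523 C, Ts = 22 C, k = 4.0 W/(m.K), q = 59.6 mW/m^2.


T_Curie - T_surf = 523 - 22 = 501 C
Convert q to W/m^2: 59.6 mW/m^2 = 0.0596 W/m^2
d = 501 * 4.0 / 0.0596 = 33624.16 m

33624.16


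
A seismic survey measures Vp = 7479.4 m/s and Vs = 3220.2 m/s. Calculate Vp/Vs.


Vp/Vs = 7479.4 / 3220.2
= 2.3227

2.3227


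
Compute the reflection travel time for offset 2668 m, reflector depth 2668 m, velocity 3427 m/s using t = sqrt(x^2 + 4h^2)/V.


x^2 + 4h^2 = 2668^2 + 4*2668^2 = 7118224 + 28472896 = 35591120
sqrt(35591120) = 5965.8294
t = 5965.8294 / 3427 = 1.7408 s

1.7408


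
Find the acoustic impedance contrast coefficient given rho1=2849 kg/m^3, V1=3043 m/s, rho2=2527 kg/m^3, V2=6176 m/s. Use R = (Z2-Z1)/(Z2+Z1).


Z1 = 2849 * 3043 = 8669507
Z2 = 2527 * 6176 = 15606752
R = (15606752 - 8669507) / (15606752 + 8669507) = 6937245 / 24276259 = 0.2858

0.2858


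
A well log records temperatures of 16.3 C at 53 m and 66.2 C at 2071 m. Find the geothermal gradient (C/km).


dT = 66.2 - 16.3 = 49.9 C
dz = 2071 - 53 = 2018 m
gradient = dT/dz * 1000 = 49.9/2018 * 1000 = 24.7275 C/km

24.7275


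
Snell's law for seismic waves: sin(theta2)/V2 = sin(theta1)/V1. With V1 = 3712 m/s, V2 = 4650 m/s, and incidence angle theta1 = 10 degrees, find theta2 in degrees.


sin(theta1) = sin(10 deg) = 0.173648
sin(theta2) = V2/V1 * sin(theta1) = 4650/3712 * 0.173648 = 0.217528
theta2 = arcsin(0.217528) = 12.5639 degrees

12.5639


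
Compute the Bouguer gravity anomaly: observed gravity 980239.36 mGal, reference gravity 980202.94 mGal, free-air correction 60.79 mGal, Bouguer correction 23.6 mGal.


BA = g_obs - g_ref + FAC - BC
= 980239.36 - 980202.94 + 60.79 - 23.6
= 73.61 mGal

73.61


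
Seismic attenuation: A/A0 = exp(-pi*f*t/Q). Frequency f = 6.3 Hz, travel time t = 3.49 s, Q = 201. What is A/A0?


pi*f*t/Q = pi*6.3*3.49/201 = 0.343653
A/A0 = exp(-0.343653) = 0.709175

0.709175


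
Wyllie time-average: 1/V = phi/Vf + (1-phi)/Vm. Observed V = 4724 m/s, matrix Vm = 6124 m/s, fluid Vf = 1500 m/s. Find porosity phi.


1/V - 1/Vm = 1/4724 - 1/6124 = 4.839e-05
1/Vf - 1/Vm = 1/1500 - 1/6124 = 0.00050337
phi = 4.839e-05 / 0.00050337 = 0.0961

0.0961


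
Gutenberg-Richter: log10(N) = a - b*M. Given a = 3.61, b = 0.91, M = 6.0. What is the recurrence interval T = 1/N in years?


log10(N) = 3.61 - 0.91*6.0 = -1.85
N = 10^-1.85 = 0.014125
T = 1/N = 1/0.014125 = 70.7946 years

70.7946


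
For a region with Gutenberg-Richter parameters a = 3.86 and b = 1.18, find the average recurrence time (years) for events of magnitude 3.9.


log10(N) = 3.86 - 1.18*3.9 = -0.742
N = 10^-0.742 = 0.181134
T = 1/N = 1/0.181134 = 5.5208 years

5.5208


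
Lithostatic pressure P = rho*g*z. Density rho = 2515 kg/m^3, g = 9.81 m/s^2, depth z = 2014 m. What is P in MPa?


P = rho * g * z / 1e6
= 2515 * 9.81 * 2014 / 1e6
= 49689710.1 / 1e6
= 49.6897 MPa

49.6897


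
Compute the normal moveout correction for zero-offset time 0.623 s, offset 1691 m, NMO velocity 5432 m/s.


x/Vnmo = 1691/5432 = 0.311303
(x/Vnmo)^2 = 0.09691
t0^2 = 0.388129
sqrt(0.388129 + 0.09691) = 0.696447
dt = 0.696447 - 0.623 = 0.073447

0.073447


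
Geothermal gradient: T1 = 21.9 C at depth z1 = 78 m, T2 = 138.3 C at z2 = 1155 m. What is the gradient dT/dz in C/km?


dT = 138.3 - 21.9 = 116.4 C
dz = 1155 - 78 = 1077 m
gradient = dT/dz * 1000 = 116.4/1077 * 1000 = 108.078 C/km

108.078


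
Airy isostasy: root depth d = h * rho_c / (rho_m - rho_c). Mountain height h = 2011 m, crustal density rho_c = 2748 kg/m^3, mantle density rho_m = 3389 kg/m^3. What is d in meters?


rho_m - rho_c = 3389 - 2748 = 641
d = 2011 * 2748 / 641
= 5526228 / 641
= 8621.26 m

8621.26


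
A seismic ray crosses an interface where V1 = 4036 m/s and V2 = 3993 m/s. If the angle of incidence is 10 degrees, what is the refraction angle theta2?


sin(theta1) = sin(10 deg) = 0.173648
sin(theta2) = V2/V1 * sin(theta1) = 3993/4036 * 0.173648 = 0.171798
theta2 = arcsin(0.171798) = 9.8924 degrees

9.8924


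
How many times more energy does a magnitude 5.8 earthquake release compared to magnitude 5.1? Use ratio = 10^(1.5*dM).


M2 - M1 = 5.8 - 5.1 = 0.7
1.5 * 0.7 = 1.05
ratio = 10^1.05 = 11.22

11.22


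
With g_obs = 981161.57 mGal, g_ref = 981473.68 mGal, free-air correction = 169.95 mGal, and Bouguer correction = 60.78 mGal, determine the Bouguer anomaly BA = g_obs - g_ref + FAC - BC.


BA = g_obs - g_ref + FAC - BC
= 981161.57 - 981473.68 + 169.95 - 60.78
= -202.94 mGal

-202.94


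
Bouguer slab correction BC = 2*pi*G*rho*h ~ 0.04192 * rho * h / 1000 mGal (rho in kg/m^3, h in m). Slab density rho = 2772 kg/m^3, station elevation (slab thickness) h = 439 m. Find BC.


BC = 0.04192 * rho * h / 1000
= 0.04192 * 2772 * 439 / 1000
= 51.0128 mGal

51.0128


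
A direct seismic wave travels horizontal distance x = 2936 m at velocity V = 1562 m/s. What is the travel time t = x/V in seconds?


t = x / V
= 2936 / 1562
= 1.8796 s

1.8796


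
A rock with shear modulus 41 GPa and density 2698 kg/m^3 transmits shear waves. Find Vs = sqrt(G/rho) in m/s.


Convert G to Pa: G = 41e9 Pa
Compute G/rho = 41e9 / 2698 = 15196441.8087
Vs = sqrt(15196441.8087) = 3898.26 m/s

3898.26


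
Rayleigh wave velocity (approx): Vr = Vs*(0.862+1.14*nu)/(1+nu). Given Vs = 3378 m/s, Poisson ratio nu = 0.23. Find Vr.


Numerator factor = 0.862 + 1.14*0.23 = 1.1242
Denominator = 1 + 0.23 = 1.23
Vr = 3378 * 1.1242 / 1.23 = 3087.44 m/s

3087.44


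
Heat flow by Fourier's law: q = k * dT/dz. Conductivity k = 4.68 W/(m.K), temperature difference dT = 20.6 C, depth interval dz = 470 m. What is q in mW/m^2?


q = k * dT / dz * 1000
= 4.68 * 20.6 / 470 * 1000
= 0.205123 * 1000
= 205.1234 mW/m^2

205.1234


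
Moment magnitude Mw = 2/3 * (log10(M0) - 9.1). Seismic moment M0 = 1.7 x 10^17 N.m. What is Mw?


log10(M0) = log10(1.7 x 10^17) = 17.2304
Mw = 2/3 * (17.2304 - 9.1)
= 2/3 * 8.1304
= 5.42

5.42


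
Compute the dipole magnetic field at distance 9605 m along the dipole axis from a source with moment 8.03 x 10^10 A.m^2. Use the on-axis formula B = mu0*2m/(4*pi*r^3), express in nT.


m = 8.03 x 10^10 = 80300000000 A.m^2
2m = 160600000000 A.m^2
r^3 = 9605^3 = 886119120125
B = (4pi*10^-7) * 160600000000 / (4*pi * 886119120125) * 1e9
= 201815.912067 / 11135301271960.61 * 1e9
= 18.124 nT

18.124


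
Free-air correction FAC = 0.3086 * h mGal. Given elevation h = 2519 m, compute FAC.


FAC = 0.3086 * h
= 0.3086 * 2519
= 777.3634 mGal

777.3634


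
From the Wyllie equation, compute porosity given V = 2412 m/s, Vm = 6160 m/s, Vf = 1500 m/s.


1/V - 1/Vm = 1/2412 - 1/6160 = 0.00025226
1/Vf - 1/Vm = 1/1500 - 1/6160 = 0.00050433
phi = 0.00025226 / 0.00050433 = 0.5002

0.5002


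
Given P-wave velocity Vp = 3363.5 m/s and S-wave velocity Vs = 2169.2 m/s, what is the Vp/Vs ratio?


Vp/Vs = 3363.5 / 2169.2
= 1.5506

1.5506


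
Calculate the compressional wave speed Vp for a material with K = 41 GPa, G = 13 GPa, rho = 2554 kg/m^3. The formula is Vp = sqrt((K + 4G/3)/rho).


First compute the effective modulus:
K + 4G/3 = 41e9 + 4*13e9/3 = 58333333333.33 Pa
Then divide by density:
58333333333.33 / 2554 = 22839989.5589 Pa/(kg/m^3)
Take the square root:
Vp = sqrt(22839989.5589) = 4779.12 m/s

4779.12


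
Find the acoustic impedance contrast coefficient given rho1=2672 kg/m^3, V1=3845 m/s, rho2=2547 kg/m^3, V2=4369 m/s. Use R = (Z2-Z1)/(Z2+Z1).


Z1 = 2672 * 3845 = 10273840
Z2 = 2547 * 4369 = 11127843
R = (11127843 - 10273840) / (11127843 + 10273840) = 854003 / 21401683 = 0.0399

0.0399


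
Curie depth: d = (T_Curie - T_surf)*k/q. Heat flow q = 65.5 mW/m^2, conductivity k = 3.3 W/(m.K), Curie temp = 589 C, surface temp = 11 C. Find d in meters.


T_Curie - T_surf = 589 - 11 = 578 C
Convert q to W/m^2: 65.5 mW/m^2 = 0.0655 W/m^2
d = 578 * 3.3 / 0.0655 = 29120.61 m

29120.61


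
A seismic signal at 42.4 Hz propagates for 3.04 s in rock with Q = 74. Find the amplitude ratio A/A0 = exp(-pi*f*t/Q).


pi*f*t/Q = pi*42.4*3.04/74 = 5.472145
A/A0 = exp(-5.472145) = 0.004202

0.004202


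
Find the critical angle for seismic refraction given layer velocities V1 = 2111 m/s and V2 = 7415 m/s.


V1/V2 = 2111/7415 = 0.284693
theta_c = arcsin(0.284693) = 16.5405 degrees

16.5405


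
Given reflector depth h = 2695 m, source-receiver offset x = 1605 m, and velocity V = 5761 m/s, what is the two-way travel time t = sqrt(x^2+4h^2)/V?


x^2 + 4h^2 = 1605^2 + 4*2695^2 = 2576025 + 29052100 = 31628125
sqrt(31628125) = 5623.8888
t = 5623.8888 / 5761 = 0.9762 s

0.9762


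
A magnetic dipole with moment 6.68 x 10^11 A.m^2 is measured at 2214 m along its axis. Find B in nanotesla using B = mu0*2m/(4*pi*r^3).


m = 6.68 x 10^11 = 668000000000 A.m^2
2m = 1336000000000 A.m^2
r^3 = 2214^3 = 10852576344
B = (4pi*10^-7) * 1336000000000 / (4*pi * 10852576344) * 1e9
= 1678867.114078 / 136377496459.33 * 1e9
= 12310.4409 nT

12310.4409


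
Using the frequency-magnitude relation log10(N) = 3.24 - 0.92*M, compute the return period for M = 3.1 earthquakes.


log10(N) = 3.24 - 0.92*3.1 = 0.388
N = 10^0.388 = 2.443431
T = 1/N = 1/2.443431 = 0.4093 years

0.4093


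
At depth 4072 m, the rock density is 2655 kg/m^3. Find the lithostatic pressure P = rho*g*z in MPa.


P = rho * g * z / 1e6
= 2655 * 9.81 * 4072 / 1e6
= 106057479.6 / 1e6
= 106.0575 MPa

106.0575


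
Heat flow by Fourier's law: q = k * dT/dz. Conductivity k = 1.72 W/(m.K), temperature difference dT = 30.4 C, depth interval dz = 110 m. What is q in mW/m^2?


q = k * dT / dz * 1000
= 1.72 * 30.4 / 110 * 1000
= 0.475345 * 1000
= 475.3455 mW/m^2

475.3455


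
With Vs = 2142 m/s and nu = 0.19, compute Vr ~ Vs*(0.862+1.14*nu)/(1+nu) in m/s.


Numerator factor = 0.862 + 1.14*0.19 = 1.0786
Denominator = 1 + 0.19 = 1.19
Vr = 2142 * 1.0786 / 1.19 = 1941.48 m/s

1941.48


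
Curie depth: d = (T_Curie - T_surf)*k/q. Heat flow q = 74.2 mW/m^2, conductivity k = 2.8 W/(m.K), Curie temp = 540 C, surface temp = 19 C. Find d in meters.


T_Curie - T_surf = 540 - 19 = 521 C
Convert q to W/m^2: 74.2 mW/m^2 = 0.0742 W/m^2
d = 521 * 2.8 / 0.0742 = 19660.38 m

19660.38


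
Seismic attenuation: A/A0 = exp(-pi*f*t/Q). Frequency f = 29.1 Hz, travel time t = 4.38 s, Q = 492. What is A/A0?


pi*f*t/Q = pi*29.1*4.38/492 = 0.813864
A/A0 = exp(-0.813864) = 0.443142

0.443142


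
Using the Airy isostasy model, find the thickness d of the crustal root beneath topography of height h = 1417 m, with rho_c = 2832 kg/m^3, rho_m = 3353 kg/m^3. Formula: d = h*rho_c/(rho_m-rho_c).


rho_m - rho_c = 3353 - 2832 = 521
d = 1417 * 2832 / 521
= 4012944 / 521
= 7702.39 m

7702.39


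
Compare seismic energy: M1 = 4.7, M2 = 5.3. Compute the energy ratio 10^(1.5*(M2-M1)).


M2 - M1 = 5.3 - 4.7 = 0.6
1.5 * 0.6 = 0.9
ratio = 10^0.9 = 7.94

7.94


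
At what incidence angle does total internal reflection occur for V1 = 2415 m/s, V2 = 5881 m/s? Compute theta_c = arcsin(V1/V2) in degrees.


V1/V2 = 2415/5881 = 0.410644
theta_c = arcsin(0.410644) = 24.2453 degrees

24.2453


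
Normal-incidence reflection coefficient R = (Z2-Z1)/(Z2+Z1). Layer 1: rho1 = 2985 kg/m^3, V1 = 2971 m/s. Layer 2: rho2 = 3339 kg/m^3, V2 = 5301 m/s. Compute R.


Z1 = 2985 * 2971 = 8868435
Z2 = 3339 * 5301 = 17700039
R = (17700039 - 8868435) / (17700039 + 8868435) = 8831604 / 26568474 = 0.3324

0.3324


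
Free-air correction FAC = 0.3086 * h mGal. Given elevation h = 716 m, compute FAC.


FAC = 0.3086 * h
= 0.3086 * 716
= 220.9576 mGal

220.9576


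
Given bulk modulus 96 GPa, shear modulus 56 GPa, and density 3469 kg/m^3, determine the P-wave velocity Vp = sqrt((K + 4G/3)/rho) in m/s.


First compute the effective modulus:
K + 4G/3 = 96e9 + 4*56e9/3 = 170666666666.67 Pa
Then divide by density:
170666666666.67 / 3469 = 49197655.4242 Pa/(kg/m^3)
Take the square root:
Vp = sqrt(49197655.4242) = 7014.1 m/s

7014.1


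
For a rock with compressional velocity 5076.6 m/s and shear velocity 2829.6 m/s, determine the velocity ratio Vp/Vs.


Vp/Vs = 5076.6 / 2829.6
= 1.7941

1.7941


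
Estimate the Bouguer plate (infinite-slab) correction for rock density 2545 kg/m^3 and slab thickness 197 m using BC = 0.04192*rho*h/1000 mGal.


BC = 0.04192 * rho * h / 1000
= 0.04192 * 2545 * 197 / 1000
= 21.0172 mGal

21.0172


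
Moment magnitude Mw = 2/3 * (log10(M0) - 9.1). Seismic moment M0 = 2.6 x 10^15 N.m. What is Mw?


log10(M0) = log10(2.6 x 10^15) = 15.415
Mw = 2/3 * (15.415 - 9.1)
= 2/3 * 6.315
= 4.21

4.21


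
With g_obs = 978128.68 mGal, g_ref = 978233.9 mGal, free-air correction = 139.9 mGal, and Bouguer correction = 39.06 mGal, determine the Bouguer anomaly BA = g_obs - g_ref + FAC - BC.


BA = g_obs - g_ref + FAC - BC
= 978128.68 - 978233.9 + 139.9 - 39.06
= -4.38 mGal

-4.38


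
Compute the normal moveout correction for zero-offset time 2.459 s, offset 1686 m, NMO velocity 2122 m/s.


x/Vnmo = 1686/2122 = 0.794533
(x/Vnmo)^2 = 0.631283
t0^2 = 6.046681
sqrt(6.046681 + 0.631283) = 2.584176
dt = 2.584176 - 2.459 = 0.125176

0.125176


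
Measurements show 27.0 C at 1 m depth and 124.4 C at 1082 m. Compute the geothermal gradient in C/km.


dT = 124.4 - 27.0 = 97.4 C
dz = 1082 - 1 = 1081 m
gradient = dT/dz * 1000 = 97.4/1081 * 1000 = 90.1018 C/km

90.1018


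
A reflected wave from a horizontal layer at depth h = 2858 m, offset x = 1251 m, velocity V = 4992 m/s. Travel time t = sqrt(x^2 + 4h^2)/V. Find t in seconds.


x^2 + 4h^2 = 1251^2 + 4*2858^2 = 1565001 + 32672656 = 34237657
sqrt(34237657) = 5851.2953
t = 5851.2953 / 4992 = 1.1721 s

1.1721


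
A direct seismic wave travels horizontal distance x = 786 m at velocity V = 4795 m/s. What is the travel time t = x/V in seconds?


t = x / V
= 786 / 4795
= 0.1639 s

0.1639


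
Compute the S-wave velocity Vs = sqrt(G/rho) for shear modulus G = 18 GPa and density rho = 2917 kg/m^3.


Convert G to Pa: G = 18e9 Pa
Compute G/rho = 18e9 / 2917 = 6170723.3459
Vs = sqrt(6170723.3459) = 2484.09 m/s

2484.09


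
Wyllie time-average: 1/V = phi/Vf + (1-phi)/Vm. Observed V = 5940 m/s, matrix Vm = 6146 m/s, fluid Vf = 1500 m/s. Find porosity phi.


1/V - 1/Vm = 1/5940 - 1/6146 = 5.64e-06
1/Vf - 1/Vm = 1/1500 - 1/6146 = 0.00050396
phi = 5.64e-06 / 0.00050396 = 0.0112

0.0112


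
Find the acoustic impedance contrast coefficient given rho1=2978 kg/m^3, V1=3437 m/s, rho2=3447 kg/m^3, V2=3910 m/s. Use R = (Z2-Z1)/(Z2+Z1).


Z1 = 2978 * 3437 = 10235386
Z2 = 3447 * 3910 = 13477770
R = (13477770 - 10235386) / (13477770 + 10235386) = 3242384 / 23713156 = 0.1367

0.1367


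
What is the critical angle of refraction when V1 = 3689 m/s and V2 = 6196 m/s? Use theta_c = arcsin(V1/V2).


V1/V2 = 3689/6196 = 0.595384
theta_c = arcsin(0.595384) = 36.54 degrees

36.54


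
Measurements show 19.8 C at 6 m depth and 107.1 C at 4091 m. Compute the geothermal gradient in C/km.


dT = 107.1 - 19.8 = 87.3 C
dz = 4091 - 6 = 4085 m
gradient = dT/dz * 1000 = 87.3/4085 * 1000 = 21.3709 C/km

21.3709


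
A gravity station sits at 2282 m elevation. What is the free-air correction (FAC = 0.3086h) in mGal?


FAC = 0.3086 * h
= 0.3086 * 2282
= 704.2252 mGal

704.2252


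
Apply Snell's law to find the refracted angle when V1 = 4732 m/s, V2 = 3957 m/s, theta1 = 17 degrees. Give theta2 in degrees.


sin(theta1) = sin(17 deg) = 0.292372
sin(theta2) = V2/V1 * sin(theta1) = 3957/4732 * 0.292372 = 0.244487
theta2 = arcsin(0.244487) = 14.1515 degrees

14.1515


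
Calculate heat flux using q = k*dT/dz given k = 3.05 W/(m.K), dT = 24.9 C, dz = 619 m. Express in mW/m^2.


q = k * dT / dz * 1000
= 3.05 * 24.9 / 619 * 1000
= 0.12269 * 1000
= 122.6898 mW/m^2

122.6898


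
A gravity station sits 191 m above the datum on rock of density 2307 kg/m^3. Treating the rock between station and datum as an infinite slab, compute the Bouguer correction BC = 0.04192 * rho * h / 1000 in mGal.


BC = 0.04192 * rho * h / 1000
= 0.04192 * 2307 * 191 / 1000
= 18.4715 mGal

18.4715


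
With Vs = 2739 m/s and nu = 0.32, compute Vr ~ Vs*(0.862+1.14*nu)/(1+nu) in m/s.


Numerator factor = 0.862 + 1.14*0.32 = 1.2268
Denominator = 1 + 0.32 = 1.32
Vr = 2739 * 1.2268 / 1.32 = 2545.61 m/s

2545.61


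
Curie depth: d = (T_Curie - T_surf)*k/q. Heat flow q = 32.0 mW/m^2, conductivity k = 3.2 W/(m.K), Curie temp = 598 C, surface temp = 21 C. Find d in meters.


T_Curie - T_surf = 598 - 21 = 577 C
Convert q to W/m^2: 32.0 mW/m^2 = 0.032 W/m^2
d = 577 * 3.2 / 0.032 = 57700.0 m

57700.0


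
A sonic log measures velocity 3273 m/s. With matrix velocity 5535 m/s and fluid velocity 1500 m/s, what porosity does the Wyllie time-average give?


1/V - 1/Vm = 1/3273 - 1/5535 = 0.00012486
1/Vf - 1/Vm = 1/1500 - 1/5535 = 0.000486
phi = 0.00012486 / 0.000486 = 0.2569

0.2569


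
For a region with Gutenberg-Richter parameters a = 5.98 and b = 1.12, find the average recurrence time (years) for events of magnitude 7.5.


log10(N) = 5.98 - 1.12*7.5 = -2.42
N = 10^-2.42 = 0.003802
T = 1/N = 1/0.003802 = 263.0268 years

263.0268


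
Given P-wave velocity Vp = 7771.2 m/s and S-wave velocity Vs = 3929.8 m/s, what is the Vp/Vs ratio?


Vp/Vs = 7771.2 / 3929.8
= 1.9775

1.9775


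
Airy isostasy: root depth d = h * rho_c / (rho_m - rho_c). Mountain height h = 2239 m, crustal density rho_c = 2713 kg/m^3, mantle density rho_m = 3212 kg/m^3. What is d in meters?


rho_m - rho_c = 3212 - 2713 = 499
d = 2239 * 2713 / 499
= 6074407 / 499
= 12173.16 m

12173.16


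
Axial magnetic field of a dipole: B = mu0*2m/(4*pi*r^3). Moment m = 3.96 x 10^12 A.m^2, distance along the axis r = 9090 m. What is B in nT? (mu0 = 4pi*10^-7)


m = 3.96 x 10^12 = 3960000000000 A.m^2
2m = 7920000000000 A.m^2
r^3 = 9090^3 = 751089429000
B = (4pi*10^-7) * 7920000000000 / (4*pi * 751089429000) * 1e9
= 9952565.526572 / 9438468129341.41 * 1e9
= 1054.4683 nT

1054.4683


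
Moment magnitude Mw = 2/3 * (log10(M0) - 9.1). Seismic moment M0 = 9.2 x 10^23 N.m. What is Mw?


log10(M0) = log10(9.2 x 10^23) = 23.9638
Mw = 2/3 * (23.9638 - 9.1)
= 2/3 * 14.8638
= 9.91

9.91


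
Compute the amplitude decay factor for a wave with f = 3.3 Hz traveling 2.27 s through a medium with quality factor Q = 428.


pi*f*t/Q = pi*3.3*2.27/428 = 0.054985
A/A0 = exp(-0.054985) = 0.946499

0.946499


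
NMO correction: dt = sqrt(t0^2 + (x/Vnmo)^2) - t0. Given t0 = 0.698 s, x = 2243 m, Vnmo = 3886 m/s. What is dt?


x/Vnmo = 2243/3886 = 0.5772
(x/Vnmo)^2 = 0.33316
t0^2 = 0.487204
sqrt(0.487204 + 0.33316) = 0.90574
dt = 0.90574 - 0.698 = 0.20774

0.20774


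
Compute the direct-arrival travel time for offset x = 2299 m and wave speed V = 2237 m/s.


t = x / V
= 2299 / 2237
= 1.0277 s

1.0277


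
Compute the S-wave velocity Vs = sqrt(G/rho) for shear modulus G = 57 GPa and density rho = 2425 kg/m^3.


Convert G to Pa: G = 57e9 Pa
Compute G/rho = 57e9 / 2425 = 23505154.6392
Vs = sqrt(23505154.6392) = 4848.21 m/s

4848.21


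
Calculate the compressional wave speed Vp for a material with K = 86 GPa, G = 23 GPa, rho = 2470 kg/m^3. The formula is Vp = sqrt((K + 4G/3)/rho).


First compute the effective modulus:
K + 4G/3 = 86e9 + 4*23e9/3 = 116666666666.67 Pa
Then divide by density:
116666666666.67 / 2470 = 47233468.2861 Pa/(kg/m^3)
Take the square root:
Vp = sqrt(47233468.2861) = 6872.66 m/s

6872.66


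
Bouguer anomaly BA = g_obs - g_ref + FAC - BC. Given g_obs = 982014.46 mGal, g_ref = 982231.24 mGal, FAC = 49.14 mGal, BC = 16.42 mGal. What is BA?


BA = g_obs - g_ref + FAC - BC
= 982014.46 - 982231.24 + 49.14 - 16.42
= -184.06 mGal

-184.06


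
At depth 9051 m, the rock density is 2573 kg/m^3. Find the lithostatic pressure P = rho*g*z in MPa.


P = rho * g * z / 1e6
= 2573 * 9.81 * 9051 / 1e6
= 228457467.63 / 1e6
= 228.4575 MPa

228.4575


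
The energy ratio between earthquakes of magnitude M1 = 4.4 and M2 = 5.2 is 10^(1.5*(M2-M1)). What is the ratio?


M2 - M1 = 5.2 - 4.4 = 0.8
1.5 * 0.8 = 1.2
ratio = 10^1.2 = 15.85

15.85


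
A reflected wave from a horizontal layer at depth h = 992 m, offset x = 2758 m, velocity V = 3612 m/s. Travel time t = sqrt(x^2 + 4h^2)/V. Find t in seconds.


x^2 + 4h^2 = 2758^2 + 4*992^2 = 7606564 + 3936256 = 11542820
sqrt(11542820) = 3397.4726
t = 3397.4726 / 3612 = 0.9406 s

0.9406


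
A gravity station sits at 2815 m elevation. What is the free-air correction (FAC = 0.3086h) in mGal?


FAC = 0.3086 * h
= 0.3086 * 2815
= 868.709 mGal

868.709


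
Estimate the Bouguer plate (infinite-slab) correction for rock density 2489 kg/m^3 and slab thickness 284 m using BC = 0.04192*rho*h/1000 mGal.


BC = 0.04192 * rho * h / 1000
= 0.04192 * 2489 * 284 / 1000
= 29.6322 mGal

29.6322


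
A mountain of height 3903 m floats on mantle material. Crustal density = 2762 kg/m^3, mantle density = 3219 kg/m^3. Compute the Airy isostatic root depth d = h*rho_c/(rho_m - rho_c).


rho_m - rho_c = 3219 - 2762 = 457
d = 3903 * 2762 / 457
= 10780086 / 457
= 23588.81 m

23588.81


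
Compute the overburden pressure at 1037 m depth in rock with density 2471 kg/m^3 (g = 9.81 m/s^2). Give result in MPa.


P = rho * g * z / 1e6
= 2471 * 9.81 * 1037 / 1e6
= 25137408.87 / 1e6
= 25.1374 MPa

25.1374


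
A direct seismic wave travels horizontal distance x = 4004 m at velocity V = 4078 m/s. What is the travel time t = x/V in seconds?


t = x / V
= 4004 / 4078
= 0.9819 s

0.9819


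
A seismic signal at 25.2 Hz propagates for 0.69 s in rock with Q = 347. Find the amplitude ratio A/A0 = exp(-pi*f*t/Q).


pi*f*t/Q = pi*25.2*0.69/347 = 0.157424
A/A0 = exp(-0.157424) = 0.854342

0.854342


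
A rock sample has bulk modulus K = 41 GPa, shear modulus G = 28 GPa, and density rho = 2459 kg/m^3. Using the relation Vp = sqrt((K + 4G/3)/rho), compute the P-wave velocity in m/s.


First compute the effective modulus:
K + 4G/3 = 41e9 + 4*28e9/3 = 78333333333.33 Pa
Then divide by density:
78333333333.33 / 2459 = 31855767.9273 Pa/(kg/m^3)
Take the square root:
Vp = sqrt(31855767.9273) = 5644.09 m/s

5644.09


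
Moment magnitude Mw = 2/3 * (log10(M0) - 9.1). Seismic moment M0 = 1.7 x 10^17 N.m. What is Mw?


log10(M0) = log10(1.7 x 10^17) = 17.2304
Mw = 2/3 * (17.2304 - 9.1)
= 2/3 * 8.1304
= 5.42

5.42


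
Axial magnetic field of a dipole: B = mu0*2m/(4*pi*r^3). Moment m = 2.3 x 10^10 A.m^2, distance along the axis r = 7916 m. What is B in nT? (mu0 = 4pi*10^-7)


m = 2.3 x 10^10 = 23000000000 A.m^2
2m = 46000000000 A.m^2
r^3 = 7916^3 = 496040751296
B = (4pi*10^-7) * 46000000000 / (4*pi * 496040751296) * 1e9
= 57805.304826 / 6233431920610.7 * 1e9
= 9.2734 nT

9.2734


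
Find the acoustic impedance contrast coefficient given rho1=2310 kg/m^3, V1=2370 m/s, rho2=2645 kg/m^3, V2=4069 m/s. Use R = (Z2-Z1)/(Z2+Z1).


Z1 = 2310 * 2370 = 5474700
Z2 = 2645 * 4069 = 10762505
R = (10762505 - 5474700) / (10762505 + 5474700) = 5287805 / 16237205 = 0.3257

0.3257


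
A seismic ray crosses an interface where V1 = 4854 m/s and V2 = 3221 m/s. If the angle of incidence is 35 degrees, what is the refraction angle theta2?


sin(theta1) = sin(35 deg) = 0.573576
sin(theta2) = V2/V1 * sin(theta1) = 3221/4854 * 0.573576 = 0.380612
theta2 = arcsin(0.380612) = 22.3716 degrees

22.3716


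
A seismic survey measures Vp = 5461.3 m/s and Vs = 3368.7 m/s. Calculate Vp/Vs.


Vp/Vs = 5461.3 / 3368.7
= 1.6212

1.6212


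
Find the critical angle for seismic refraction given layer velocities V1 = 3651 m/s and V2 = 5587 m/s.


V1/V2 = 3651/5587 = 0.653481
theta_c = arcsin(0.653481) = 40.8046 degrees

40.8046


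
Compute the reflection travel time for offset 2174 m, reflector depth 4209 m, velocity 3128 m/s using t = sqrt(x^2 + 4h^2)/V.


x^2 + 4h^2 = 2174^2 + 4*4209^2 = 4726276 + 70862724 = 75589000
sqrt(75589000) = 8694.1935
t = 8694.1935 / 3128 = 2.7795 s

2.7795


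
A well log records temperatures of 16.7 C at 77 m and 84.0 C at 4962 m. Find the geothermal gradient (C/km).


dT = 84.0 - 16.7 = 67.3 C
dz = 4962 - 77 = 4885 m
gradient = dT/dz * 1000 = 67.3/4885 * 1000 = 13.7769 C/km

13.7769


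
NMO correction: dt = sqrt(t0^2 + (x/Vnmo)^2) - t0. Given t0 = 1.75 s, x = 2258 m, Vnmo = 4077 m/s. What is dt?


x/Vnmo = 2258/4077 = 0.553839
(x/Vnmo)^2 = 0.306737
t0^2 = 3.0625
sqrt(3.0625 + 0.306737) = 1.835548
dt = 1.835548 - 1.75 = 0.085548

0.085548


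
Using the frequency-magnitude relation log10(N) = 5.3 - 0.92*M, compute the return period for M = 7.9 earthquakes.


log10(N) = 5.3 - 0.92*7.9 = -1.968
N = 10^-1.968 = 0.010765
T = 1/N = 1/0.010765 = 92.8966 years

92.8966


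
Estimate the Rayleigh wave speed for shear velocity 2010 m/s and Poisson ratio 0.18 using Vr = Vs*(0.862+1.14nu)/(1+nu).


Numerator factor = 0.862 + 1.14*0.18 = 1.0672
Denominator = 1 + 0.18 = 1.18
Vr = 2010 * 1.0672 / 1.18 = 1817.86 m/s

1817.86


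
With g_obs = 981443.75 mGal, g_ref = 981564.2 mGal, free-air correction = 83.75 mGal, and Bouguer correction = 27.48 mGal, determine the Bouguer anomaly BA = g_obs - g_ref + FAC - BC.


BA = g_obs - g_ref + FAC - BC
= 981443.75 - 981564.2 + 83.75 - 27.48
= -64.18 mGal

-64.18


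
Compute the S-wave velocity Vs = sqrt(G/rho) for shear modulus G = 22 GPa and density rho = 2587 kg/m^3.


Convert G to Pa: G = 22e9 Pa
Compute G/rho = 22e9 / 2587 = 8504058.7553
Vs = sqrt(8504058.7553) = 2916.17 m/s

2916.17


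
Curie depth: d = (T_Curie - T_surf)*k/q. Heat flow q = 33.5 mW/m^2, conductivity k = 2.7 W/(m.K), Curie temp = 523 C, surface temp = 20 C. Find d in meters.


T_Curie - T_surf = 523 - 20 = 503 C
Convert q to W/m^2: 33.5 mW/m^2 = 0.0335 W/m^2
d = 503 * 2.7 / 0.0335 = 40540.3 m

40540.3


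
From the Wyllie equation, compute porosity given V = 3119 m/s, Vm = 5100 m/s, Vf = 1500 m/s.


1/V - 1/Vm = 1/3119 - 1/5100 = 0.00012454
1/Vf - 1/Vm = 1/1500 - 1/5100 = 0.00047059
phi = 0.00012454 / 0.00047059 = 0.2646

0.2646


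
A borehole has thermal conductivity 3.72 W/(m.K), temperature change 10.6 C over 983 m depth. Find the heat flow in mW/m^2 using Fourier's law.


q = k * dT / dz * 1000
= 3.72 * 10.6 / 983 * 1000
= 0.040114 * 1000
= 40.1139 mW/m^2

40.1139


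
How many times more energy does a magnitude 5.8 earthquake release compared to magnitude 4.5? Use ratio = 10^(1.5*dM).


M2 - M1 = 5.8 - 4.5 = 1.3
1.5 * 1.3 = 1.95
ratio = 10^1.95 = 89.13

89.13


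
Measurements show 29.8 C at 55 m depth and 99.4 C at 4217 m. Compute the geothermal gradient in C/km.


dT = 99.4 - 29.8 = 69.6 C
dz = 4217 - 55 = 4162 m
gradient = dT/dz * 1000 = 69.6/4162 * 1000 = 16.7227 C/km

16.7227


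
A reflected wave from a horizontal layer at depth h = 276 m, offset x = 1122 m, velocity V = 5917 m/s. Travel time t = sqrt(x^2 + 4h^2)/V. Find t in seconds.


x^2 + 4h^2 = 1122^2 + 4*276^2 = 1258884 + 304704 = 1563588
sqrt(1563588) = 1250.4351
t = 1250.4351 / 5917 = 0.2113 s

0.2113


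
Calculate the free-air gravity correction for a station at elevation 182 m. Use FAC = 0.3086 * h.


FAC = 0.3086 * h
= 0.3086 * 182
= 56.1652 mGal

56.1652


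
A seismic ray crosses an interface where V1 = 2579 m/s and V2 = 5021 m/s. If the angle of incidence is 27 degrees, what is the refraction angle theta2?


sin(theta1) = sin(27 deg) = 0.45399
sin(theta2) = V2/V1 * sin(theta1) = 5021/2579 * 0.45399 = 0.883864
theta2 = arcsin(0.883864) = 62.1121 degrees

62.1121


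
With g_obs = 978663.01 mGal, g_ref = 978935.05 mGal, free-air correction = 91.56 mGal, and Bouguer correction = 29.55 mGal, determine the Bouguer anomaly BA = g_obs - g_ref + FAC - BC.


BA = g_obs - g_ref + FAC - BC
= 978663.01 - 978935.05 + 91.56 - 29.55
= -210.03 mGal

-210.03


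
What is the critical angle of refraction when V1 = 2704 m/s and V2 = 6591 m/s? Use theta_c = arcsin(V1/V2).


V1/V2 = 2704/6591 = 0.410256
theta_c = arcsin(0.410256) = 24.2209 degrees

24.2209


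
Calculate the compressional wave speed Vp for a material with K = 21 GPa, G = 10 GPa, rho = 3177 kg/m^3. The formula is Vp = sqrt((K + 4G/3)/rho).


First compute the effective modulus:
K + 4G/3 = 21e9 + 4*10e9/3 = 34333333333.33 Pa
Then divide by density:
34333333333.33 / 3177 = 10806840.8352 Pa/(kg/m^3)
Take the square root:
Vp = sqrt(10806840.8352) = 3287.38 m/s

3287.38


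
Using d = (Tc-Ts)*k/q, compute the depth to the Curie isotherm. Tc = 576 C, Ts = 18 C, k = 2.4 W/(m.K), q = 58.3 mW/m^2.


T_Curie - T_surf = 576 - 18 = 558 C
Convert q to W/m^2: 58.3 mW/m^2 = 0.0583 W/m^2
d = 558 * 2.4 / 0.0583 = 22970.84 m

22970.84


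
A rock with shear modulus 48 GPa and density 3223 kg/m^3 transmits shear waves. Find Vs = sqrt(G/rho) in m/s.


Convert G to Pa: G = 48e9 Pa
Compute G/rho = 48e9 / 3223 = 14892956.8725
Vs = sqrt(14892956.8725) = 3859.14 m/s

3859.14


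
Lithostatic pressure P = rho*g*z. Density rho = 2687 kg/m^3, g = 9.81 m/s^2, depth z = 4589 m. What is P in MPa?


P = rho * g * z / 1e6
= 2687 * 9.81 * 4589 / 1e6
= 120963607.83 / 1e6
= 120.9636 MPa

120.9636


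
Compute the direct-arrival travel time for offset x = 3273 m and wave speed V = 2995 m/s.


t = x / V
= 3273 / 2995
= 1.0928 s

1.0928


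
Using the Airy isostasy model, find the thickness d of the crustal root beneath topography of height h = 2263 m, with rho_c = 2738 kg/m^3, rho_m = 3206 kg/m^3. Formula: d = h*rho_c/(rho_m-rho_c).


rho_m - rho_c = 3206 - 2738 = 468
d = 2263 * 2738 / 468
= 6196094 / 468
= 13239.52 m

13239.52


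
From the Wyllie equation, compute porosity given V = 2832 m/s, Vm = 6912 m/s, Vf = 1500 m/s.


1/V - 1/Vm = 1/2832 - 1/6912 = 0.00020843
1/Vf - 1/Vm = 1/1500 - 1/6912 = 0.00052199
phi = 0.00020843 / 0.00052199 = 0.3993

0.3993


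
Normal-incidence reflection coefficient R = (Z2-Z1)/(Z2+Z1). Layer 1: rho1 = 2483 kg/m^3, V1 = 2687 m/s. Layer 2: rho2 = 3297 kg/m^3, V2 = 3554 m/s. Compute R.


Z1 = 2483 * 2687 = 6671821
Z2 = 3297 * 3554 = 11717538
R = (11717538 - 6671821) / (11717538 + 6671821) = 5045717 / 18389359 = 0.2744

0.2744


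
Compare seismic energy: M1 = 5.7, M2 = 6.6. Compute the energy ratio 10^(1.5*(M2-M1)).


M2 - M1 = 6.6 - 5.7 = 0.9
1.5 * 0.9 = 1.35
ratio = 10^1.35 = 22.39

22.39


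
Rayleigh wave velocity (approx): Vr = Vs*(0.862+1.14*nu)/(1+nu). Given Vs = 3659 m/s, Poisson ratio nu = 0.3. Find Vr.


Numerator factor = 0.862 + 1.14*0.3 = 1.204
Denominator = 1 + 0.3 = 1.3
Vr = 3659 * 1.204 / 1.3 = 3388.8 m/s

3388.8


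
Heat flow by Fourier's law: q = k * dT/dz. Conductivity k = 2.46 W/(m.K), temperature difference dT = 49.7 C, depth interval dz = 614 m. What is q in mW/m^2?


q = k * dT / dz * 1000
= 2.46 * 49.7 / 614 * 1000
= 0.199124 * 1000
= 199.1238 mW/m^2

199.1238


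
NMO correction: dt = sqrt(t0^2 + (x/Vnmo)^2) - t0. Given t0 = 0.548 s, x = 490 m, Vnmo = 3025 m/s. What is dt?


x/Vnmo = 490/3025 = 0.161983
(x/Vnmo)^2 = 0.026239
t0^2 = 0.300304
sqrt(0.300304 + 0.026239) = 0.571439
dt = 0.571439 - 0.548 = 0.023439

0.023439


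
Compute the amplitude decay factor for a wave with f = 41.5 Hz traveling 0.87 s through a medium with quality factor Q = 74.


pi*f*t/Q = pi*41.5*0.87/74 = 1.5328
A/A0 = exp(-1.5328) = 0.21593

0.21593


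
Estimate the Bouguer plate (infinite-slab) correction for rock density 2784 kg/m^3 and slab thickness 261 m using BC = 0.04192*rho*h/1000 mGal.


BC = 0.04192 * rho * h / 1000
= 0.04192 * 2784 * 261 / 1000
= 30.4601 mGal

30.4601


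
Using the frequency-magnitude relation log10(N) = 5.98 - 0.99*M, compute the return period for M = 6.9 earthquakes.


log10(N) = 5.98 - 0.99*6.9 = -0.851
N = 10^-0.851 = 0.140929
T = 1/N = 1/0.140929 = 7.0958 years

7.0958


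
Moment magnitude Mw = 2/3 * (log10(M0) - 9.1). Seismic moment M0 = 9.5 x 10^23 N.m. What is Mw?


log10(M0) = log10(9.5 x 10^23) = 23.9777
Mw = 2/3 * (23.9777 - 9.1)
= 2/3 * 14.8777
= 9.92

9.92


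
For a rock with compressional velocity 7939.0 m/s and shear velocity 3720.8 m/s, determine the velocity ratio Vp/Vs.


Vp/Vs = 7939.0 / 3720.8
= 2.1337

2.1337


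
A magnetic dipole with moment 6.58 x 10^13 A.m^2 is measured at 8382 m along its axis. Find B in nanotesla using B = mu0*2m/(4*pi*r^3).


m = 6.58 x 10^13 = 65800000000000 A.m^2
2m = 131600000000000 A.m^2
r^3 = 8382^3 = 588901918968
B = (4pi*10^-7) * 131600000000000 / (4*pi * 588901918968) * 1e9
= 165373437.284967 / 7400359769259.2 * 1e9
= 22346.6754 nT

22346.6754


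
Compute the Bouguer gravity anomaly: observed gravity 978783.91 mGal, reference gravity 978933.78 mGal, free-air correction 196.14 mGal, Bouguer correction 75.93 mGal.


BA = g_obs - g_ref + FAC - BC
= 978783.91 - 978933.78 + 196.14 - 75.93
= -29.66 mGal

-29.66


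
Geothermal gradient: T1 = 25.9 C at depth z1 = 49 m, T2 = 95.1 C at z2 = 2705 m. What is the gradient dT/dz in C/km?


dT = 95.1 - 25.9 = 69.2 C
dz = 2705 - 49 = 2656 m
gradient = dT/dz * 1000 = 69.2/2656 * 1000 = 26.0542 C/km

26.0542


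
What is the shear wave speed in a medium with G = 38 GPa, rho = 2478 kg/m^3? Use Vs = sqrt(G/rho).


Convert G to Pa: G = 38e9 Pa
Compute G/rho = 38e9 / 2478 = 15334947.5383
Vs = sqrt(15334947.5383) = 3915.99 m/s

3915.99


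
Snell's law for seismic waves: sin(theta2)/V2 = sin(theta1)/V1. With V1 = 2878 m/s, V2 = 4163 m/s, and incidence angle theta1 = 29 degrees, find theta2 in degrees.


sin(theta1) = sin(29 deg) = 0.48481
sin(theta2) = V2/V1 * sin(theta1) = 4163/2878 * 0.48481 = 0.701273
theta2 = arcsin(0.701273) = 44.5292 degrees

44.5292


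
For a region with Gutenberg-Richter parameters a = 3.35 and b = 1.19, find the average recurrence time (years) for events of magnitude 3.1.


log10(N) = 3.35 - 1.19*3.1 = -0.339
N = 10^-0.339 = 0.458142
T = 1/N = 1/0.458142 = 2.1827 years

2.1827


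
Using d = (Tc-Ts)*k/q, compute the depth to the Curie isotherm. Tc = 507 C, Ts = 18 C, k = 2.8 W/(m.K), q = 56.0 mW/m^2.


T_Curie - T_surf = 507 - 18 = 489 C
Convert q to W/m^2: 56.0 mW/m^2 = 0.056 W/m^2
d = 489 * 2.8 / 0.056 = 24450.0 m

24450.0


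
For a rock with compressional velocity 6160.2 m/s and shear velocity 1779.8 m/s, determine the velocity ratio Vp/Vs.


Vp/Vs = 6160.2 / 1779.8
= 3.4612

3.4612


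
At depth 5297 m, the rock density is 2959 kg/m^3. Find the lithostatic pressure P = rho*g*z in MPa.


P = rho * g * z / 1e6
= 2959 * 9.81 * 5297 / 1e6
= 153760203.63 / 1e6
= 153.7602 MPa

153.7602


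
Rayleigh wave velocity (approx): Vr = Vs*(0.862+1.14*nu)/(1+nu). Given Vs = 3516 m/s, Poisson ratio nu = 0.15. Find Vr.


Numerator factor = 0.862 + 1.14*0.15 = 1.033
Denominator = 1 + 0.15 = 1.15
Vr = 3516 * 1.033 / 1.15 = 3158.29 m/s

3158.29


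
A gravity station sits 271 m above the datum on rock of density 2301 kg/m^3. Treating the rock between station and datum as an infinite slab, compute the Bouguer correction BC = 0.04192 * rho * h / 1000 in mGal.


BC = 0.04192 * rho * h / 1000
= 0.04192 * 2301 * 271 / 1000
= 26.1401 mGal

26.1401
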